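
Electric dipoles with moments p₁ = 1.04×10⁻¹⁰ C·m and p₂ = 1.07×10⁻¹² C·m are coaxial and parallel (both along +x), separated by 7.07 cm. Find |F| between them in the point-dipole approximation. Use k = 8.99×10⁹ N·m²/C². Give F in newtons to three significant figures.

On-axis field of dipole 1 at distance r: E = 2kp₁/r³. Force on dipole 2 is F = p₂·dE/dr (gradient along axis).
dE/dr = −6kp₁/r⁴, so |F| = 6kp₁p₂/r⁴ (attractive for aligned moments).
F = 6(8.99×10⁹)(1.04×10⁻¹⁰)(1.07×10⁻¹²)/(0.0707)⁴ = 2.402×10⁻⁷ N.

F ≈ 2.40×10⁻⁷ N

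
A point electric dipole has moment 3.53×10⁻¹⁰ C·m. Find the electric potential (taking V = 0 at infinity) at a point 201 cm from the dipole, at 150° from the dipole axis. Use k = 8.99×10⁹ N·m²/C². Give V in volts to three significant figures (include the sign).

The dipole potential is V = kp cosθ / r².
V = (8.99×10⁹)(3.53×10⁻¹⁰)·cos150° / (2.01)² = -0.6803 V.

V ≈ -0.680 V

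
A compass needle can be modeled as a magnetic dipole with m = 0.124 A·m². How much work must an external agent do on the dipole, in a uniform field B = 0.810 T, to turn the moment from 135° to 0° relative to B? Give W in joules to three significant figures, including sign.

W_ext = ΔU = −mB cosθ₂ + mB cosθ₁ = mB(cosθ₁ − cosθ₂).
W = (0.124)(0.810)·(cos135° − cos0°) = (0.1004)·(-1.7071) = -0.1715 J.

W ≈ -0.171 J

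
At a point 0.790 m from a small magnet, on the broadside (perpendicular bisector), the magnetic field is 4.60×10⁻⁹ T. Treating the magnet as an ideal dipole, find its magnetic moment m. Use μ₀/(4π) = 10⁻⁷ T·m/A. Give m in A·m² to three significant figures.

m ≈ 0.0227 A·m²

In the equatorial plane B = (μ₀/4π)·m/r³, so m = Br³·4π/(μ₀).
m = (4.60×10⁻⁹)·(0.790)³ / (10⁻⁷) = 0.02268 A·m².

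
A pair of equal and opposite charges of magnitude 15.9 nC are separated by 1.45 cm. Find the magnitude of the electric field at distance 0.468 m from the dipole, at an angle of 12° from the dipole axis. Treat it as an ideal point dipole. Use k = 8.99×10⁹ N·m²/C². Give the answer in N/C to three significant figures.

Dipole moment p = qd = (1.59×10⁻⁸ C)(0.0145 m) = 2.306×10⁻¹⁰ C·m.
At angle θ the dipole field magnitude is E = (kp/r³)·√(1 + 3cos²θ).
kp/r³ = (8.99×10⁹)(2.306×10⁻¹⁰) / (0.468)³ = 20.22 N/C.
√(1 + 3cos²12°) = √(1 + 3·0.9568) = √3.8703 ≈ 1.9673.
E ≈ 20.22 × 1.967 = 39.79 N/C.

E ≈ 39.8 N/C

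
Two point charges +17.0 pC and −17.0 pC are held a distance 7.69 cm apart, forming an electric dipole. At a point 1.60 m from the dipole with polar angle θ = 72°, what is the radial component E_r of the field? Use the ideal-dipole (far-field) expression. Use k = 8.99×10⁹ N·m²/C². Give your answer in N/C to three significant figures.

Dipole moment p = qd = (1.70×10⁻¹¹ C)(0.0769 m) = 1.307×10⁻¹² C·m.
For a dipole, E_r = (2kp cosθ)/r³.
kp/r³ = (8.99×10⁹)(1.307×10⁻¹²)/(1.60)³ = 0.002869 N/C.
E_r = 2·0.002869·cos72° = 0.001773 N/C.

E_r ≈ 0.00177 N/C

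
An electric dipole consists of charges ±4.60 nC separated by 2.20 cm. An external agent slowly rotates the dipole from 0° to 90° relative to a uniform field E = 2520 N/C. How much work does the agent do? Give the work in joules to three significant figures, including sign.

Dipole moment p = qd = (4.60×10⁻⁹ C)(0.0220 m) = 1.012×10⁻¹⁰ C·m.
W_ext = ΔU = U(θ₂) − U(θ₁) = −pE cosθ₂ − (−pE cosθ₁) = pE(cosθ₁ − cosθ₂).
W = (1.012×10⁻¹⁰)(2520)·(cos0° − cos90°) = (2.550×10⁻⁷)·(+1.0000) = 2.550×10⁻⁷ J.

W ≈ 2.55×10⁻⁷ J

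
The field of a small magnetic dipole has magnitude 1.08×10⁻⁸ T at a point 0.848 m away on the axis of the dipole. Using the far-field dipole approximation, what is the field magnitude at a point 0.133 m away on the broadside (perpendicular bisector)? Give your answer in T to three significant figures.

Dipole fields scale as 1/r³ in the far field.
The axial field is twice the equatorial field at the same r, so the geometry factor is 1/2.
B₂ = B₁ · (1/2) · (r₁/r₂)³ = 1.08×10⁻⁸ · 0.5 · (0.848/0.133)³.
(r₁/r₂)³ = (6.376)³ = 259.2.
B₂ ≈ 1.400×10⁻⁶ T.

B ≈ 1.40×10⁻⁶ T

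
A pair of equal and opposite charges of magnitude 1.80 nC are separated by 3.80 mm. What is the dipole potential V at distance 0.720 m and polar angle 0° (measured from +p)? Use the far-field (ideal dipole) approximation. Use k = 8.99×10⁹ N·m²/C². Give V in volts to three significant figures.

Dipole moment p = qd = (1.80×10⁻⁹ C)(0.00380 m) = 6.84×10⁻¹² C·m.
The dipole potential is V = kp cosθ / r².
V = (8.99×10⁹)(6.84×10⁻¹²)·cos0° / (0.720)² = 0.1186 V.

V ≈ 0.119 V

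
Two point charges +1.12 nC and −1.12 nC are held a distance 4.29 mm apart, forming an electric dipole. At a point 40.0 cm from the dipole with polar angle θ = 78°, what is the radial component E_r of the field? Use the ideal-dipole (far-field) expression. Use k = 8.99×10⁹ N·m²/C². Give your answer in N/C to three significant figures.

Dipole moment p = qd = (1.12×10⁻⁹ C)(0.00429 m) = 4.805×10⁻¹² C·m.
For a dipole, E_r = (2kp cosθ)/r³.
kp/r³ = (8.99×10⁹)(4.805×10⁻¹²)/(0.400)³ = 0.6750 N/C.
E_r = 2·0.6750·cos78° = 0.2807 N/C.

E_r ≈ 0.281 N/C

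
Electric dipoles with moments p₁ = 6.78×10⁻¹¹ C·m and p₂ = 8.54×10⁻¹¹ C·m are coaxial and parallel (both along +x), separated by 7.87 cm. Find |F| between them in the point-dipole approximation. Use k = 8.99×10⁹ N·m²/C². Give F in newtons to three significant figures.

F ≈ 8.14×10⁻⁶ N

On-axis field of dipole 1 at distance r: E = 2kp₁/r³. Force on dipole 2 is F = p₂·dE/dr (gradient along axis).
dE/dr = −6kp₁/r⁴, so |F| = 6kp₁p₂/r⁴ (attractive for aligned moments).
F = 6(8.99×10⁹)(6.78×10⁻¹¹)(8.54×10⁻¹¹)/(0.0787)⁴ = 8.141×10⁻⁶ N.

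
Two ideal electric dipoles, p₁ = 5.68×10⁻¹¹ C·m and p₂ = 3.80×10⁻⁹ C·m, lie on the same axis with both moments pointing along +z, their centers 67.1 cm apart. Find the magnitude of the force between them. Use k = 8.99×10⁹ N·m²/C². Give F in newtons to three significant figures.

On-axis field of dipole 1 at distance r: E = 2kp₁/r³. Force on dipole 2 is F = p₂·dE/dr (gradient along axis).
dE/dr = −6kp₁/r⁴, so |F| = 6kp₁p₂/r⁴ (attractive for aligned moments).
F = 6(8.99×10⁹)(5.68×10⁻¹¹)(3.80×10⁻⁹)/(0.671)⁴ = 5.743×10⁻⁸ N.

F ≈ 5.74×10⁻⁸ N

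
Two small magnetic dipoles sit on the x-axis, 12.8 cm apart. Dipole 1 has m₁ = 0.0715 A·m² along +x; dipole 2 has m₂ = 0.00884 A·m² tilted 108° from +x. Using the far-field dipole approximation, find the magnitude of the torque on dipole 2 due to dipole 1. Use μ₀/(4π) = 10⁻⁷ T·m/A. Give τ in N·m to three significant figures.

τ ≈ 5.73×10⁻⁸ N·m

Dipole B is on the axis of dipole A, so B₁ there is axial: B₁ = (μ₀/4π)·2m₁/r³ along +x.
B₁ = 2(10⁻⁷)(0.0715)/(0.128)³ = 6.819×10⁻⁶ T.
τ = m₂ B₁ sinθ.
τ = (0.00884)(6.819×10⁻⁶)·sin108° = 5.733×10⁻⁸ N·m.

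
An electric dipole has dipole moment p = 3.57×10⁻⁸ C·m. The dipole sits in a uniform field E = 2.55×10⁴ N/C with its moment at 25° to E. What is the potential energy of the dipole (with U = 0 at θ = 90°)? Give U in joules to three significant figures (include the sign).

U ≈ -8.25×10⁻⁴ J

U = −p·E = −pE cosθ.
U = −(3.57×10⁻⁸)(2.55×10⁴)·cos25° = -8.251×10⁻⁴ J.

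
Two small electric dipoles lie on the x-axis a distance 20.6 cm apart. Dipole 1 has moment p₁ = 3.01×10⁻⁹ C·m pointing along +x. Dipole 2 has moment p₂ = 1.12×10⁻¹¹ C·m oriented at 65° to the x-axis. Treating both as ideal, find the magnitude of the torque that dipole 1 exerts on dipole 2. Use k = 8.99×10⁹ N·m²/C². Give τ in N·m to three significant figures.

The second dipole sits on the axis of the first, so the field there is axial: E₁ = 2kp₁/r³ along +x.
E₁ = 2(8.99×10⁹)(3.01×10⁻⁹)/(0.206)³ = 6191 N/C.
Torque on the second dipole: τ = p₂ E₁ sinθ.
τ = (1.12×10⁻¹¹)(6191)·sin65° = 6.284×10⁻⁸ N·m.

τ ≈ 6.28×10⁻⁸ N·m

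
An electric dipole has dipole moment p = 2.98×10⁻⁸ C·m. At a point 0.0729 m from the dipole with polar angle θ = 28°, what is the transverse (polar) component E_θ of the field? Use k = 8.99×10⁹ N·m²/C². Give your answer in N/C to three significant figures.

For a dipole, E_θ = (kp sinθ)/r³.
kp/r³ = (8.99×10⁹)(2.98×10⁻⁸)/(0.0729)³ = 6.915×10⁵ N/C.
E_θ = 6.915×10⁵·sin28° = 3.246×10⁵ N/C.

E_θ ≈ 3.25×10⁵ N/C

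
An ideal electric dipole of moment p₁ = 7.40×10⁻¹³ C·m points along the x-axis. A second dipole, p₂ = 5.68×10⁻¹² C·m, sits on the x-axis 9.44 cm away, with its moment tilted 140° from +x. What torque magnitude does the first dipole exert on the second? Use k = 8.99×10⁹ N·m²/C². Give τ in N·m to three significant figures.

τ ≈ 5.77×10⁻¹¹ N·m

The second dipole sits on the axis of the first, so the field there is axial: E₁ = 2kp₁/r³ along +x.
E₁ = 2(8.99×10⁹)(7.40×10⁻¹³)/(0.0944)³ = 15.82 N/C.
Torque on the second dipole: τ = p₂ E₁ sinθ.
τ = (5.68×10⁻¹²)(15.82)·sin140° = 5.775×10⁻¹¹ N·m.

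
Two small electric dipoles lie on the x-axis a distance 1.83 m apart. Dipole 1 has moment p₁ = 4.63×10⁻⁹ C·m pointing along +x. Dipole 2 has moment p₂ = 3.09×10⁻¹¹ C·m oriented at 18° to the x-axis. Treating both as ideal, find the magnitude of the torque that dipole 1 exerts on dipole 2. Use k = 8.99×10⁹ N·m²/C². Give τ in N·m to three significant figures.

τ ≈ 1.30×10⁻¹⁰ N·m

The second dipole sits on the axis of the first, so the field there is axial: E₁ = 2kp₁/r³ along +x.
E₁ = 2(8.99×10⁹)(4.63×10⁻⁹)/(1.83)³ = 13.58 N/C.
Torque on the second dipole: τ = p₂ E₁ sinθ.
τ = (3.09×10⁻¹¹)(13.58)·sin18° = 1.297×10⁻¹⁰ N·m.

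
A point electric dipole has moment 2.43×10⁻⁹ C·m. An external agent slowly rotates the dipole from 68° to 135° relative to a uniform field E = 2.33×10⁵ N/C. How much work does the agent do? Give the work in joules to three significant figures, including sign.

W ≈ 6.12×10⁻⁴ J

W_ext = ΔU = U(θ₂) − U(θ₁) = −pE cosθ₂ − (−pE cosθ₁) = pE(cosθ₁ − cosθ₂).
W = (2.43×10⁻⁹)(2.33×10⁵)·(cos68° − cos135°) = (5.662×10⁻⁴)·(+1.0817) = 6.125×10⁻⁴ J.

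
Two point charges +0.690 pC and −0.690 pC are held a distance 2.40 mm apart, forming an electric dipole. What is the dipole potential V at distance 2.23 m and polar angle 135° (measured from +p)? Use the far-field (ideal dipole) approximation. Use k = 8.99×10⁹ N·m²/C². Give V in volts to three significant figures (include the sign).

Dipole moment p = qd = (6.90×10⁻¹³ C)(0.00240 m) = 1.656×10⁻¹⁵ C·m.
The dipole potential is V = kp cosθ / r².
V = (8.99×10⁹)(1.656×10⁻¹⁵)·cos135° / (2.23)² = -2.117×10⁻⁶ V.

V ≈ -2.12×10⁻⁶ V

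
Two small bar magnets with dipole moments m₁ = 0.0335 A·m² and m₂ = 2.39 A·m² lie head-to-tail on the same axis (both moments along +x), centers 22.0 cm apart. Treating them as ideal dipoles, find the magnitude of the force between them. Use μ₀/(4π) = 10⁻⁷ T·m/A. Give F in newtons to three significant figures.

F ≈ 2.05×10⁻⁵ N

On-axis B of dipole 1: B = (μ₀/4π)·2m₁/r³. Force on dipole 2: F = m₂·dB/dr.
dB/dr = −(μ₀/4π)·6m₁/r⁴, so |F| = (μ₀/4π)·6m₁m₂/r⁴.
F = 6(10⁻⁷)(0.0335)(2.39)/(0.220)⁴ = 2.051×10⁻⁵ N.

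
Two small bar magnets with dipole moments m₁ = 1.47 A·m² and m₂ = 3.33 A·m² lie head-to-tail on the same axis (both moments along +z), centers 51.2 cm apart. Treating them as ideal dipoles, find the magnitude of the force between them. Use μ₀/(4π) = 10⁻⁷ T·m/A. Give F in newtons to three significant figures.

F ≈ 4.27×10⁻⁵ N

On-axis B of dipole 1: B = (μ₀/4π)·2m₁/r³. Force on dipole 2: F = m₂·dB/dr.
dB/dr = −(μ₀/4π)·6m₁/r⁴, so |F| = (μ₀/4π)·6m₁m₂/r⁴.
F = 6(10⁻⁷)(1.47)(3.33)/(0.512)⁴ = 4.274×10⁻⁵ N.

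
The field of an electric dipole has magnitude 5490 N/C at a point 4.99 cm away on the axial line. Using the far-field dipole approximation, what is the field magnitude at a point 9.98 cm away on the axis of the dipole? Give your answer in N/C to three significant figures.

Dipole fields scale as 1/r³ in the far field; the geometry is the same at both points.
E₂ = E₁ · (r₁/r₂)³ = 5490 · (4.99/9.98)³.
(r₁/r₂)³ = (0.5)³ = 0.125.
E₂ ≈ 686.2 N/C.

E ≈ 686 N/C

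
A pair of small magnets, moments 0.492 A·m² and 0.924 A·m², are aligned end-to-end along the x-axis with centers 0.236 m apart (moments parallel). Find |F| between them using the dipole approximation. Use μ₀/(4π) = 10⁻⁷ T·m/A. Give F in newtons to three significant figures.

F ≈ 8.79×10⁻⁵ N

On-axis B of dipole 1: B = (μ₀/4π)·2m₁/r³. Force on dipole 2: F = m₂·dB/dr.
dB/dr = −(μ₀/4π)·6m₁/r⁴, so |F| = (μ₀/4π)·6m₁m₂/r⁴.
F = 6(10⁻⁷)(0.492)(0.924)/(0.236)⁴ = 8.793×10⁻⁵ N.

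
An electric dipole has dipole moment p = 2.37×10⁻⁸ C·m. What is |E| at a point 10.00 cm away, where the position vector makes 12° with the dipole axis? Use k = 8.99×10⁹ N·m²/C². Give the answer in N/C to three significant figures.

E ≈ 4.19×10⁵ N/C

At angle θ the dipole field magnitude is E = (kp/r³)·√(1 + 3cos²θ).
kp/r³ = (8.99×10⁹)(2.37×10⁻⁸) / (0.100)³ = 2.131×10⁵ N/C.
√(1 + 3cos²12°) = √(1 + 3·0.9568) = √3.8703 ≈ 1.9673.
E ≈ 2.131×10⁵ × 1.967 = 4.192×10⁵ N/C.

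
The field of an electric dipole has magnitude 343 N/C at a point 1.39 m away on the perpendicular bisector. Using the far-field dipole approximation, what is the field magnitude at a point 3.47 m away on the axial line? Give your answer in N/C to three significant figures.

Dipole fields scale as 1/r³ in the far field.
The axial field is twice the equatorial field at the same r, so the geometry factor is 2/1.
E₂ = E₁ · (2/1) · (r₁/r₂)³ = 343 · 2 · (1.39/3.47)³.
(r₁/r₂)³ = (0.4006)³ = 0.06428.
E₂ ≈ 44.09 N/C.

E ≈ 44.1 N/C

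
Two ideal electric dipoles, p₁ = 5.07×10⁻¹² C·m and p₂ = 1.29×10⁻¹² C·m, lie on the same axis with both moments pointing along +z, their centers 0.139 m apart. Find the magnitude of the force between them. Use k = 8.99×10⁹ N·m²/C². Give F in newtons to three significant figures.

F ≈ 9.45×10⁻¹⁰ N

On-axis field of dipole 1 at distance r: E = 2kp₁/r³. Force on dipole 2 is F = p₂·dE/dr (gradient along axis).
dE/dr = −6kp₁/r⁴, so |F| = 6kp₁p₂/r⁴ (attractive for aligned moments).
F = 6(8.99×10⁹)(5.07×10⁻¹²)(1.29×10⁻¹²)/(0.139)⁴ = 9.450×10⁻¹⁰ N.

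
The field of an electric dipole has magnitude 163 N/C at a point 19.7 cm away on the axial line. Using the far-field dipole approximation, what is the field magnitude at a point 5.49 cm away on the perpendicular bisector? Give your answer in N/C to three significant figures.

E ≈ 3770 N/C

Dipole fields scale as 1/r³ in the far field.
The axial field is twice the equatorial field at the same r, so the geometry factor is 1/2.
E₂ = E₁ · (1/2) · (r₁/r₂)³ = 163 · 0.5 · (19.7/5.49)³.
(r₁/r₂)³ = (3.588)³ = 46.2.
E₂ ≈ 3766 N/C.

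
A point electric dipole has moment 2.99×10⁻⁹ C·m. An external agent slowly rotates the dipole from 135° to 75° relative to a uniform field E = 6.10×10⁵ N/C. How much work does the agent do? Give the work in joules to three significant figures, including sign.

W ≈ -0.00176 J

W_ext = ΔU = U(θ₂) − U(θ₁) = −pE cosθ₂ − (−pE cosθ₁) = pE(cosθ₁ − cosθ₂).
W = (2.99×10⁻⁹)(6.10×10⁵)·(cos135° − cos75°) = (0.001824)·(-0.9659) = -0.001762 J.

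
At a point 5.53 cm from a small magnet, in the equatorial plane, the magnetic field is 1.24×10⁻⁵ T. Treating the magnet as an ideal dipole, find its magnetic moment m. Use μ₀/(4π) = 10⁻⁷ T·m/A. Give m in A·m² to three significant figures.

In the equatorial plane B = (μ₀/4π)·m/r³, so m = Br³·4π/(μ₀).
m = (1.24×10⁻⁵)·(0.0553)³ / (10⁻⁷) = 0.02097 A·m².

m ≈ 0.0210 A·m²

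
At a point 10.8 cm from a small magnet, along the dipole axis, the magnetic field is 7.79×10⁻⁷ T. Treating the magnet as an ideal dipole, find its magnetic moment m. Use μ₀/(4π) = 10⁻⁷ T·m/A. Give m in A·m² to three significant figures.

m ≈ 0.00491 A·m²

On axis B = (μ₀/4π)·2m/r³, so m = Br³·4π/(μ₀·2).
m = (7.79×10⁻⁷)·(0.108)³ / (2·10⁻⁷) = 0.004907 A·m².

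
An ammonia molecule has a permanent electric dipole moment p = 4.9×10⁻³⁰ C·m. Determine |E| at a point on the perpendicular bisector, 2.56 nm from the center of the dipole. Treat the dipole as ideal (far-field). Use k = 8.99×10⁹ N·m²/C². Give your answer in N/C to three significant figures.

E ≈ 2.63×10⁶ N/C

In the equatorial plane E = kp/r³.
E = (8.99×10⁹)(4.90×10⁻³⁰) / (2.56×10⁻⁹)³ = 2.626×10⁶ N/C.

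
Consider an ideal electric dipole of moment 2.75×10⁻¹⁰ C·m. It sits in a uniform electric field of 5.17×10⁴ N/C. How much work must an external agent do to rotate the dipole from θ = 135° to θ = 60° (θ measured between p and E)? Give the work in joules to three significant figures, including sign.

W ≈ -1.72×10⁻⁵ J

W_ext = ΔU = U(θ₂) − U(θ₁) = −pE cosθ₂ − (−pE cosθ₁) = pE(cosθ₁ − cosθ₂).
W = (2.75×10⁻¹⁰)(5.17×10⁴)·(cos135° − cos60°) = (1.422×10⁻⁵)·(-1.2071) = -1.716×10⁻⁵ J.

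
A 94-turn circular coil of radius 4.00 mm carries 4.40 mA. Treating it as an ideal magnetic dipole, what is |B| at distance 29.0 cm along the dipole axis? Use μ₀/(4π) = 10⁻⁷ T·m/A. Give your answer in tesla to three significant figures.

m = NIA = NIπa² = 94·(0.00440)·π·(0.00400)² = 2.079×10⁻⁵ A·m².
On axis B = (μ₀/4π)·2m/r³.
B = 2·(10⁻⁷)·(2.079×10⁻⁵) / (0.290)³ = 1.705×10⁻¹⁰ T.

B ≈ 1.70×10⁻¹⁰ T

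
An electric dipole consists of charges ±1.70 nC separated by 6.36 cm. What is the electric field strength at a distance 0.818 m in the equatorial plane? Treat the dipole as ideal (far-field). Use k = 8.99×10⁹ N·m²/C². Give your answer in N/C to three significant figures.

E ≈ 1.78 N/C

Dipole moment p = qd = (1.70×10⁻⁹ C)(0.0636 m) = 1.081×10⁻¹⁰ C·m.
In the equatorial plane E = kp/r³.
E = (8.99×10⁹)(1.081×10⁻¹⁰) / (0.818)³ = 1.776 N/C.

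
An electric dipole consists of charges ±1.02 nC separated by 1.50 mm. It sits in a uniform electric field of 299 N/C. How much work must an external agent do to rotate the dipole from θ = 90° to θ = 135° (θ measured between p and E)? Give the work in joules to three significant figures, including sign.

W ≈ 3.23×10⁻¹⁰ J

Dipole moment p = qd = (1.02×10⁻⁹ C)(0.00150 m) = 1.53×10⁻¹² C·m.
W_ext = ΔU = U(θ₂) − U(θ₁) = −pE cosθ₂ − (−pE cosθ₁) = pE(cosθ₁ − cosθ₂).
W = (1.53×10⁻¹²)(299)·(cos90° − cos135°) = (4.575×10⁻¹⁰)·(+0.7071) = 3.235×10⁻¹⁰ J.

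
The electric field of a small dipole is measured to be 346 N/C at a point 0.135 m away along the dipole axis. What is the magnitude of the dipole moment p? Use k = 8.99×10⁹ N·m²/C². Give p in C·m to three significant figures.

On axis E = 2kp/r³, so p = Er³/(2k).
p = (346)·(0.135)³ / (2·8.99×10⁹) = 4.735×10⁻¹¹ C·m.

p ≈ 4.73×10⁻¹¹ C·m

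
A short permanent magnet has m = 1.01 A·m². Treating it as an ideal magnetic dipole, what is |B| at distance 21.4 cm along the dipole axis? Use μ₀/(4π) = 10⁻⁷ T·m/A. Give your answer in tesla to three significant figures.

B ≈ 2.06×10⁻⁵ T

On axis B = (μ₀/4π)·2m/r³.
B = 2·(10⁻⁷)·(1.01) / (0.214)³ = 2.061×10⁻⁵ T.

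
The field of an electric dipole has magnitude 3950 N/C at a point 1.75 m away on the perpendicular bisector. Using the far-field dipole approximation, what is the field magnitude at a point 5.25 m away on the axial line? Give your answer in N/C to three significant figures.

Dipole fields scale as 1/r³ in the far field.
The axial field is twice the equatorial field at the same r, so the geometry factor is 2/1.
E₂ = E₁ · (2/1) · (r₁/r₂)³ = 3950 · 2 · (1.75/5.25)³.
(r₁/r₂)³ = (0.3333)³ = 0.03704.
E₂ ≈ 292.6 N/C.

E ≈ 293 N/C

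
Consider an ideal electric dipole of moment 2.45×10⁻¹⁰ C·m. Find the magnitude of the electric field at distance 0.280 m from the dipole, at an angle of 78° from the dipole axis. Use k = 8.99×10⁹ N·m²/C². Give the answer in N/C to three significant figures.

E ≈ 107 N/C

At angle θ the dipole field magnitude is E = (kp/r³)·√(1 + 3cos²θ).
kp/r³ = (8.99×10⁹)(2.45×10⁻¹⁰) / (0.280)³ = 100.3 N/C.
√(1 + 3cos²78°) = √(1 + 3·0.0432) = √1.1297 ≈ 1.0629.
E ≈ 100.3 × 1.063 = 106.6 N/C.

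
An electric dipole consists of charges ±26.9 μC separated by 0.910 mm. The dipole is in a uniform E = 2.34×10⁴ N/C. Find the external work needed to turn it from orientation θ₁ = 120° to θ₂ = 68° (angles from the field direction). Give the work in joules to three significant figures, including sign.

W ≈ -5.01×10⁻⁴ J

Dipole moment p = qd = (2.69×10⁻⁵ C)(9.10×10⁻⁴ m) = 2.448×10⁻⁸ C·m.
W_ext = ΔU = U(θ₂) − U(θ₁) = −pE cosθ₂ − (−pE cosθ₁) = pE(cosθ₁ − cosθ₂).
W = (2.448×10⁻⁸)(2.34×10⁴)·(cos120° − cos68°) = (5.728×10⁻⁴)·(-0.8746) = -5.010×10⁻⁴ J.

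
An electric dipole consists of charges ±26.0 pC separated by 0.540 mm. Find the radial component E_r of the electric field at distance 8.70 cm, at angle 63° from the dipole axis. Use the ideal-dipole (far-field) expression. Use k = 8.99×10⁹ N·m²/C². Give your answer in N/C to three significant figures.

Dipole moment p = qd = (2.60×10⁻¹¹ C)(5.40×10⁻⁴ m) = 1.404×10⁻¹⁴ C·m.
For a dipole, E_r = (2kp cosθ)/r³.
kp/r³ = (8.99×10⁹)(1.404×10⁻¹⁴)/(0.0870)³ = 0.1917 N/C.
E_r = 2·0.1917·cos63° = 0.1740 N/C.

E_r ≈ 0.174 N/C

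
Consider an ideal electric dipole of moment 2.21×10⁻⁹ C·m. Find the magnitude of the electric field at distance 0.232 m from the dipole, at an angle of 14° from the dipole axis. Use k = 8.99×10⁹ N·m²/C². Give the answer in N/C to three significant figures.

At angle θ the dipole field magnitude is E = (kp/r³)·√(1 + 3cos²θ).
kp/r³ = (8.99×10⁹)(2.21×10⁻⁹) / (0.232)³ = 1591 N/C.
√(1 + 3cos²14°) = √(1 + 3·0.9415) = √3.8244 ≈ 1.9556.
E ≈ 1591 × 1.956 = 3112 N/C.

E ≈ 3110 N/C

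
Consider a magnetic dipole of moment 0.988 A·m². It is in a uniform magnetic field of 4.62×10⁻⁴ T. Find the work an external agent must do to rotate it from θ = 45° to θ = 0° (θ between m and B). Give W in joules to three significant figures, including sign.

W_ext = ΔU = −mB cosθ₂ + mB cosθ₁ = mB(cosθ₁ − cosθ₂).
W = (0.988)(4.62×10⁻⁴)·(cos45° − cos0°) = (4.565×10⁻⁴)·(-0.2929) = -1.337×10⁻⁴ J.

W ≈ -1.34×10⁻⁴ J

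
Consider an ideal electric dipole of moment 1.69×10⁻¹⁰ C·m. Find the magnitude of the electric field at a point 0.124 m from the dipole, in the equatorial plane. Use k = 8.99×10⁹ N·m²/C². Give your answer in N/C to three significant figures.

E ≈ 797 N/C

On the perpendicular bisector E = kp/r³ (half the axial value at the same distance).
E = (8.99×10⁹)(1.69×10⁻¹⁰) / (0.124)³ = 796.9 N/C.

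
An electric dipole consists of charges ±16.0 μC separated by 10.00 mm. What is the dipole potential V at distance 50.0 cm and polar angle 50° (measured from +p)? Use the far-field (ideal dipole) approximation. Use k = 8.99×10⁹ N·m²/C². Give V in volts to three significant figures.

Dipole moment p = qd = (1.60×10⁻⁵ C)(0.0100 m) = 1.60×10⁻⁷ C·m.
The dipole potential is V = kp cosθ / r².
V = (8.99×10⁹)(1.60×10⁻⁷)·cos50° / (0.500)² = 3698 V.

V ≈ 3700 V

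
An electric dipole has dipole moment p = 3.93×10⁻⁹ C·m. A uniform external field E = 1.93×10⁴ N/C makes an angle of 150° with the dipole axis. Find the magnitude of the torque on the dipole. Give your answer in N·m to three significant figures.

τ ≈ 3.79×10⁻⁵ N·m

Torque on an electric dipole: τ = pE sinθ.
τ = (3.93×10⁻⁹)(1.93×10⁴)·sin150° = 3.792×10⁻⁵ N·m.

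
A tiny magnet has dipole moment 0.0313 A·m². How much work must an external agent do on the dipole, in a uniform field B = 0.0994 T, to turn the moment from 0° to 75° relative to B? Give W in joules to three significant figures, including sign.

W ≈ 0.00231 J

W_ext = ΔU = −mB cosθ₂ + mB cosθ₁ = mB(cosθ₁ − cosθ₂).
W = (0.0313)(0.0994)·(cos0° − cos75°) = (0.003111)·(+0.7412) = 0.002306 J.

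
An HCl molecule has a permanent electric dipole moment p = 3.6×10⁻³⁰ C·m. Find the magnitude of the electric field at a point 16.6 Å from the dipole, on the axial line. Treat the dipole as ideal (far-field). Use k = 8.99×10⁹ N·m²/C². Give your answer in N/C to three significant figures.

E ≈ 1.42×10⁷ N/C

On the dipole axis E = 2kp/r³.
E = 2·(8.99×10⁹)(3.60×10⁻³⁰) / (1.66×10⁻⁹)³ = 1.415×10⁷ N/C.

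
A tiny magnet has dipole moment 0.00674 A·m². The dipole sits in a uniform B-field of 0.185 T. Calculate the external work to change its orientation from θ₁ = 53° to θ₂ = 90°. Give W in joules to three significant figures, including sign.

W_ext = ΔU = −mB cosθ₂ + mB cosθ₁ = mB(cosθ₁ − cosθ₂).
W = (0.00674)(0.185)·(cos53° − cos90°) = (0.001247)·(+0.6018) = 7.504×10⁻⁴ J.

W ≈ 7.50×10⁻⁴ J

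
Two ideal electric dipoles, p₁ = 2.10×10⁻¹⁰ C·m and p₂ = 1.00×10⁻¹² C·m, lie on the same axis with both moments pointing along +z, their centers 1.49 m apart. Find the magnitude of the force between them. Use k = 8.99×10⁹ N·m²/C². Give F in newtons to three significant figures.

F ≈ 2.30×10⁻¹² N

On-axis field of dipole 1 at distance r: E = 2kp₁/r³. Force on dipole 2 is F = p₂·dE/dr (gradient along axis).
dE/dr = −6kp₁/r⁴, so |F| = 6kp₁p₂/r⁴ (attractive for aligned moments).
F = 6(8.99×10⁹)(2.10×10⁻¹⁰)(1.00×10⁻¹²)/(1.49)⁴ = 2.298×10⁻¹² N.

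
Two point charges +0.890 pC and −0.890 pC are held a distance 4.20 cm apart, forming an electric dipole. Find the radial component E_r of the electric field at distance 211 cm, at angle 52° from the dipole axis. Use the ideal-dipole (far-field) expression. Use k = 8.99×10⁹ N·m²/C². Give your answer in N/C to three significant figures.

E_r ≈ 4.40×10⁻⁵ N/C

Dipole moment p = qd = (8.90×10⁻¹³ C)(0.0420 m) = 3.738×10⁻¹⁴ C·m.
For a dipole, E_r = (2kp cosθ)/r³.
kp/r³ = (8.99×10⁹)(3.738×10⁻¹⁴)/(2.11)³ = 3.577×10⁻⁵ N/C.
E_r = 2·3.577×10⁻⁵·cos52° = 4.405×10⁻⁵ N/C.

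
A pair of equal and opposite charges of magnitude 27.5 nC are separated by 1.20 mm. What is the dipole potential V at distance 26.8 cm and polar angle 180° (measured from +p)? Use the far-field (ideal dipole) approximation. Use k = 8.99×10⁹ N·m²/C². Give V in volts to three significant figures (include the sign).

V ≈ -4.13 V

Dipole moment p = qd = (2.75×10⁻⁸ C)(0.00120 m) = 3.30×10⁻¹¹ C·m.
The dipole potential is V = kp cosθ / r².
V = (8.99×10⁹)(3.30×10⁻¹¹)·cos180° / (0.268)² = -4.131 V.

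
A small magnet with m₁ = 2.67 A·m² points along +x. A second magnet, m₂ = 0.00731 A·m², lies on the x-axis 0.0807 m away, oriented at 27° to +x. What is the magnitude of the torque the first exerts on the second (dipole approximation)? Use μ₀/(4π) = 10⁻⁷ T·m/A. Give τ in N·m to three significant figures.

Dipole B is on the axis of dipole A, so B₁ there is axial: B₁ = (μ₀/4π)·2m₁/r³ along +x.
B₁ = 2(10⁻⁷)(2.67)/(0.0807)³ = 0.001016 T.
τ = m₂ B₁ sinθ.
τ = (0.00731)(0.001016)·sin27° = 3.372×10⁻⁶ N·m.

τ ≈ 3.37×10⁻⁶ N·m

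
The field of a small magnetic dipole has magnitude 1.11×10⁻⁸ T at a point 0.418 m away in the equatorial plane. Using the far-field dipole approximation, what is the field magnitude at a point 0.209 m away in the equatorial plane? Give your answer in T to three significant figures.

Dipole fields scale as 1/r³ in the far field; the geometry is the same at both points.
B₂ = B₁ · (r₁/r₂)³ = 1.11×10⁻⁸ · (0.418/0.209)³.
(r₁/r₂)³ = (2)³ = 8.
B₂ ≈ 8.880×10⁻⁸ T.

B ≈ 8.88×10⁻⁸ T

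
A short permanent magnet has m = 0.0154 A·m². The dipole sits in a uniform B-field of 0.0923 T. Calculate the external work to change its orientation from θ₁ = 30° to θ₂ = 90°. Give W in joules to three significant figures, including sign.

W_ext = ΔU = −mB cosθ₂ + mB cosθ₁ = mB(cosθ₁ − cosθ₂).
W = (0.0154)(0.0923)·(cos30° − cos90°) = (0.001421)·(+0.8660) = 0.001231 J.

W ≈ 0.00123 J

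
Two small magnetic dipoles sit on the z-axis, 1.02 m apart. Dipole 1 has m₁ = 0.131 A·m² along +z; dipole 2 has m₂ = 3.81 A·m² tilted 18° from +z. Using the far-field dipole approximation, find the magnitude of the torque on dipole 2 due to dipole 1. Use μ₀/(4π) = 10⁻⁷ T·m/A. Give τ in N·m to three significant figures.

Dipole B is on the axis of dipole A, so B₁ there is axial: B₁ = (μ₀/4π)·2m₁/r³ along +z.
B₁ = 2(10⁻⁷)(0.131)/(1.02)³ = 2.469×10⁻⁸ T.
τ = m₂ B₁ sinθ.
τ = (3.81)(2.469×10⁻⁸)·sin18° = 2.907×10⁻⁸ N·m.

τ ≈ 2.91×10⁻⁸ N·m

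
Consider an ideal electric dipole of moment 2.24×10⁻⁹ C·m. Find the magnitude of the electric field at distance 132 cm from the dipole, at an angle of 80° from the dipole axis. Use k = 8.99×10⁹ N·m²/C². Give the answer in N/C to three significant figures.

At angle θ the dipole field magnitude is E = (kp/r³)·√(1 + 3cos²θ).
kp/r³ = (8.99×10⁹)(2.24×10⁻⁹) / (1.32)³ = 8.756 N/C.
√(1 + 3cos²80°) = √(1 + 3·0.0302) = √1.0905 ≈ 1.0443.
E ≈ 8.756 × 1.044 = 9.143 N/C.

E ≈ 9.14 N/C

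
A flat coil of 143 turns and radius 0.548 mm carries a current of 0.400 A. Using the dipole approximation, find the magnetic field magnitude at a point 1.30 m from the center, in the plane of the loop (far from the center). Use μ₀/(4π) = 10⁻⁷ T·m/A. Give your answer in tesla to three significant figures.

B ≈ 2.46×10⁻¹² T

m = NIA = NIπa² = 143·(0.400)·π·(5.48×10⁻⁴)² = 5.396×10⁻⁵ A·m².
In the equatorial plane B = (μ₀/4π)·m/r³ (half the axial value).
B = (10⁻⁷)·(5.396×10⁻⁵) / (1.30)³ = 2.456×10⁻¹² T.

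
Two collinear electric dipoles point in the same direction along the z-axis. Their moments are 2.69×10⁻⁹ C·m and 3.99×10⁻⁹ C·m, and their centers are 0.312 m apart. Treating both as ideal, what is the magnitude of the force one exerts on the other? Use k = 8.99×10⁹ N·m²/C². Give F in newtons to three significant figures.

F ≈ 6.11×10⁻⁵ N

On-axis field of dipole 1 at distance r: E = 2kp₁/r³. Force on dipole 2 is F = p₂·dE/dr (gradient along axis).
dE/dr = −6kp₁/r⁴, so |F| = 6kp₁p₂/r⁴ (attractive for aligned moments).
F = 6(8.99×10⁹)(2.69×10⁻⁹)(3.99×10⁻⁹)/(0.312)⁴ = 6.110×10⁻⁵ N.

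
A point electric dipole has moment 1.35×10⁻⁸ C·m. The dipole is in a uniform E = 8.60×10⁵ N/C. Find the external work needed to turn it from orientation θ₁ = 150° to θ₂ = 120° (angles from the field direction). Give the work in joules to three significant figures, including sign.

W_ext = ΔU = U(θ₂) − U(θ₁) = −pE cosθ₂ − (−pE cosθ₁) = pE(cosθ₁ − cosθ₂).
W = (1.35×10⁻⁸)(8.60×10⁵)·(cos150° − cos120°) = (0.01161)·(-0.3660) = -0.004250 J.

W ≈ -0.00425 J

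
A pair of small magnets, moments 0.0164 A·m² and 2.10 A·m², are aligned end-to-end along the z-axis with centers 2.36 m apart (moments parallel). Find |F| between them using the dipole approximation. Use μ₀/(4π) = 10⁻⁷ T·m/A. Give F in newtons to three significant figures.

On-axis B of dipole 1: B = (μ₀/4π)·2m₁/r³. Force on dipole 2: F = m₂·dB/dr.
dB/dr = −(μ₀/4π)·6m₁/r⁴, so |F| = (μ₀/4π)·6m₁m₂/r⁴.
F = 6(10⁻⁷)(0.0164)(2.10)/(2.36)⁴ = 6.661×10⁻¹⁰ N.

F ≈ 6.66×10⁻¹⁰ N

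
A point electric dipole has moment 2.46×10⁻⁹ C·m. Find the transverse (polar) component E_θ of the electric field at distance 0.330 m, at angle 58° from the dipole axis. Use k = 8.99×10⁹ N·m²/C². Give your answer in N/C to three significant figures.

For a dipole, E_θ = (kp sinθ)/r³.
kp/r³ = (8.99×10⁹)(2.46×10⁻⁹)/(0.330)³ = 615.4 N/C.
E_θ = 615.4·sin58° = 521.9 N/C.

E_θ ≈ 522 N/C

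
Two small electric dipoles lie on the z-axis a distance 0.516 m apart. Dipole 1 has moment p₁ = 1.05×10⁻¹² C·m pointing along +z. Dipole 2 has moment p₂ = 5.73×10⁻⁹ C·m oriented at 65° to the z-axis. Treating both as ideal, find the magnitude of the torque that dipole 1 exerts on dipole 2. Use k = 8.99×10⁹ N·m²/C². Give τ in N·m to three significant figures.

The second dipole sits on the axis of the first, so the field there is axial: E₁ = 2kp₁/r³ along +z.
E₁ = 2(8.99×10⁹)(1.05×10⁻¹²)/(0.516)³ = 0.1374 N/C.
Torque on the second dipole: τ = p₂ E₁ sinθ.
τ = (5.73×10⁻⁹)(0.1374)·sin65° = 7.136×10⁻¹⁰ N·m.

τ ≈ 7.14×10⁻¹⁰ N·m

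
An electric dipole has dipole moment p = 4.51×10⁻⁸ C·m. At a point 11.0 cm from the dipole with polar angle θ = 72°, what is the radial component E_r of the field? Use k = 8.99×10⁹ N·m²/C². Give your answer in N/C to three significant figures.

For a dipole, E_r = (2kp cosθ)/r³.
kp/r³ = (8.99×10⁹)(4.51×10⁻⁸)/(0.110)³ = 3.046×10⁵ N/C.
E_r = 2·3.046×10⁵·cos72° = 1.883×10⁵ N/C.

E_r ≈ 1.88×10⁵ N/C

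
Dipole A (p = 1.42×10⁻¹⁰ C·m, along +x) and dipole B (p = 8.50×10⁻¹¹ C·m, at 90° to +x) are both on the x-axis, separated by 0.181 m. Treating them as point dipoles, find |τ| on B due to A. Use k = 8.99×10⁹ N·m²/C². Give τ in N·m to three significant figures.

The second dipole sits on the axis of the first, so the field there is axial: E₁ = 2kp₁/r³ along +x.
E₁ = 2(8.99×10⁹)(1.42×10⁻¹⁰)/(0.181)³ = 430.6 N/C.
Torque on the second dipole: τ = p₂ E₁ sinθ.
τ = (8.50×10⁻¹¹)(430.6)·sin90° = 3.660×10⁻⁸ N·m.

τ ≈ 3.66×10⁻⁸ N·m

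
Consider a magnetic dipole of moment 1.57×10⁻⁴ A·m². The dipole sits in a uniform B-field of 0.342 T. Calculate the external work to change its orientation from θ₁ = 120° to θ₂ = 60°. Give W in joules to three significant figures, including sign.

W_ext = ΔU = −mB cosθ₂ + mB cosθ₁ = mB(cosθ₁ − cosθ₂).
W = (1.57×10⁻⁴)(0.342)·(cos120° − cos60°) = (5.369×10⁻⁵)·(-1.0000) = -5.369×10⁻⁵ J.

W ≈ -5.37×10⁻⁵ J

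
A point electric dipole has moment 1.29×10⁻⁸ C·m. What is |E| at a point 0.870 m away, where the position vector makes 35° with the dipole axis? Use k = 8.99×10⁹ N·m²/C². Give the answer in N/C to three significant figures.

At angle θ the dipole field magnitude is E = (kp/r³)·√(1 + 3cos²θ).
kp/r³ = (8.99×10⁹)(1.29×10⁻⁸) / (0.870)³ = 176.1 N/C.
√(1 + 3cos²35°) = √(1 + 3·0.6710) = √3.0130 ≈ 1.7358.
E ≈ 176.1 × 1.736 = 305.7 N/C.

E ≈ 306 N/C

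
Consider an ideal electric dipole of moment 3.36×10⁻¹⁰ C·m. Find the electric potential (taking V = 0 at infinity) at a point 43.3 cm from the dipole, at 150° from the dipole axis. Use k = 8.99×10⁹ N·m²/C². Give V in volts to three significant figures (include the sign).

The dipole potential is V = kp cosθ / r².
V = (8.99×10⁹)(3.36×10⁻¹⁰)·cos150° / (0.433)² = -13.95 V.

V ≈ -14.0 V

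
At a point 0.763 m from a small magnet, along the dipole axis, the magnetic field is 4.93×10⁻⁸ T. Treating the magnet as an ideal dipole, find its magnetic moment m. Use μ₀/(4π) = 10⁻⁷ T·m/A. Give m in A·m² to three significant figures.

m ≈ 0.109 A·m²

On axis B = (μ₀/4π)·2m/r³, so m = Br³·4π/(μ₀·2).
m = (4.93×10⁻⁸)·(0.763)³ / (2·10⁻⁷) = 0.1095 A·m².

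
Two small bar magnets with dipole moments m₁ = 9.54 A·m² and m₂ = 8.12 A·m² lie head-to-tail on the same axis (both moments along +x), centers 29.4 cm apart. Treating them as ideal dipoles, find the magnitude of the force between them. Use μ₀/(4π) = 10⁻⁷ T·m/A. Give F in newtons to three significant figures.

F ≈ 0.00622 N

On-axis B of dipole 1: B = (μ₀/4π)·2m₁/r³. Force on dipole 2: F = m₂·dB/dr.
dB/dr = −(μ₀/4π)·6m₁/r⁴, so |F| = (μ₀/4π)·6m₁m₂/r⁴.
F = 6(10⁻⁷)(9.54)(8.12)/(0.294)⁴ = 0.006221 N.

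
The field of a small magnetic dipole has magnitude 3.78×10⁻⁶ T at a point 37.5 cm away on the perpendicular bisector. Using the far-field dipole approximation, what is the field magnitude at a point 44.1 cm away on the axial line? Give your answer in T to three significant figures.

Dipole fields scale as 1/r³ in the far field.
The axial field is twice the equatorial field at the same r, so the geometry factor is 2/1.
B₂ = B₁ · (2/1) · (r₁/r₂)³ = 3.78×10⁻⁶ · 2 · (37.5/44.1)³.
(r₁/r₂)³ = (0.8503)³ = 0.6149.
B₂ ≈ 4.648×10⁻⁶ T.

B ≈ 4.65×10⁻⁶ T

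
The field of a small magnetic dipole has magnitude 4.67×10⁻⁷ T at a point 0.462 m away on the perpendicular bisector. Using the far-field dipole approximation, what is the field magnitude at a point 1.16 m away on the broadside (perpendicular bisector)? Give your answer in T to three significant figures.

Dipole fields scale as 1/r³ in the far field; the geometry is the same at both points.
B₂ = B₁ · (r₁/r₂)³ = 4.67×10⁻⁷ · (0.462/1.16)³.
(r₁/r₂)³ = (0.3983)³ = 0.06318.
B₂ ≈ 2.950×10⁻⁸ T.

B ≈ 2.95×10⁻⁸ T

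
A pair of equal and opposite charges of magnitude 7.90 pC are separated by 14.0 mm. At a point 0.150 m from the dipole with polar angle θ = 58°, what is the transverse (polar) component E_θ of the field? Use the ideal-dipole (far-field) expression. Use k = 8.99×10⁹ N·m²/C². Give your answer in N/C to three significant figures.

E_θ ≈ 0.250 N/C

Dipole moment p = qd = (7.90×10⁻¹² C)(0.0140 m) = 1.106×10⁻¹³ C·m.
For a dipole, E_θ = (kp sinθ)/r³.
kp/r³ = (8.99×10⁹)(1.106×10⁻¹³)/(0.150)³ = 0.2946 N/C.
E_θ = 0.2946·sin58° = 0.2498 N/C.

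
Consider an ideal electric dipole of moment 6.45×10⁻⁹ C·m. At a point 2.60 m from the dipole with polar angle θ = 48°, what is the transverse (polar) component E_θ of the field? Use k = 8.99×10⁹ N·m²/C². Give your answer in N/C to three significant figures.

E_θ ≈ 2.45 N/C

For a dipole, E_θ = (kp sinθ)/r³.
kp/r³ = (8.99×10⁹)(6.45×10⁻⁹)/(2.60)³ = 3.299 N/C.
E_θ = 3.299·sin48° = 2.452 N/C.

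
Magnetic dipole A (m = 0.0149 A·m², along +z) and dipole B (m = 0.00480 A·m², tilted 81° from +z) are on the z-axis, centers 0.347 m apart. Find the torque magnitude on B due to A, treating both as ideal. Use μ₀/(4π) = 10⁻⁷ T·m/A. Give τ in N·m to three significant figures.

Dipole B is on the axis of dipole A, so B₁ there is axial: B₁ = (μ₀/4π)·2m₁/r³ along +z.
B₁ = 2(10⁻⁷)(0.0149)/(0.347)³ = 7.132×10⁻⁸ T.
τ = m₂ B₁ sinθ.
τ = (0.00480)(7.132×10⁻⁸)·sin81° = 3.381×10⁻¹⁰ N·m.

τ ≈ 3.38×10⁻¹⁰ N·m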